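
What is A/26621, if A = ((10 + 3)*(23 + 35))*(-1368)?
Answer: -1031472/26621 ≈ -38.747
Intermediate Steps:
A = -1031472 (A = (13*58)*(-1368) = 754*(-1368) = -1031472)
A/26621 = -1031472/26621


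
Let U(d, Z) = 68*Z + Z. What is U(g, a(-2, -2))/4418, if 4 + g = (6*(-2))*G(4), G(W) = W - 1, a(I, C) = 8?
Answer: 276/2209 ≈ 0.12494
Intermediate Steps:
G(W) = -1 + W
g = -40 (g = -4 + (6*(-2))*(-1 + 4) = -4 - 12*3 = -4 - 36 = -40)
U(d, Z) = 69*Z
U(g, a(-2, -2))/4418 = (69*8)/4418 = 552*(1/4418) = 276/2209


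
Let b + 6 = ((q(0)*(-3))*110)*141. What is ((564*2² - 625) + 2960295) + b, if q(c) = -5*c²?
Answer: 2961920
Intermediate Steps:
b = -6 (b = -6 + ((-5*0²*(-3))*110)*141 = -6 + ((-5*0*(-3))*110)*141 = -6 + ((0*(-3))*110)*141 = -6 + (0*110)*141 = -6 + 0*141 = -6 + 0 = -6)
((564*2² - 625) + 2960295) + b = ((564*2² - 625) + 2960295) - 6 = ((564*4 - 625) + 2960295) - 6 = ((2256 - 625) + 2960295) - 6 = (1631 + 2960295) - 6 = 2961926 - 6 = 2961920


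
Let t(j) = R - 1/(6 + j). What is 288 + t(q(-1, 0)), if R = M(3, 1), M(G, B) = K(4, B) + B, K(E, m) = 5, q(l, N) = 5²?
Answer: 9113/31 ≈ 293.97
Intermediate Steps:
q(l, N) = 25
M(G, B) = 5 + B
R = 6 (R = 5 + 1 = 6)
t(j) = 6 - 1/(6 + j)
288 + t(q(-1, 0)) = 288 + (35 + 6*25)/(6 + 25) = 288 + (35 + 150)/31 = 288 + (1/31)*185 = 288 + 185/31 = 9113/31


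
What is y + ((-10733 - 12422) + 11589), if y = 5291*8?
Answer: 30762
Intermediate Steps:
y = 42328
y + ((-10733 - 12422) + 11589) = 42328 + ((-10733 - 12422) + 11589) = 42328 + (-23155 + 11589) = 42328 - 11566 = 30762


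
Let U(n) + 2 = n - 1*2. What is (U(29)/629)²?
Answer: 625/395641 ≈ 0.0015797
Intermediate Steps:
U(n) = -4 + n (U(n) = -2 + (n - 1*2) = -2 + (n - 2) = -2 + (-2 + n) = -4 + n)
(U(29)/629)² = ((-4 + 29)/629)² = (25*(1/629))² = (25/629)² = 625/395641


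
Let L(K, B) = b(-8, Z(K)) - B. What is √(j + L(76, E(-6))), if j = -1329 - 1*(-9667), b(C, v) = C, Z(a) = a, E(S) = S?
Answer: 4*√521 ≈ 91.302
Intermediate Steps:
L(K, B) = -8 - B
j = 8338 (j = -1329 + 9667 = 8338)
√(j + L(76, E(-6))) = √(8338 + (-8 - 1*(-6))) = √(8338 + (-8 + 6)) = √(8338 - 2) = √8336 = 4*√521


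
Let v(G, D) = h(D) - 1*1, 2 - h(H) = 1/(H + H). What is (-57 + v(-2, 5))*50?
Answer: -2805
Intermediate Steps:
h(H) = 2 - 1/(2*H) (h(H) = 2 - 1/(H + H) = 2 - 1/(2*H))
v(G, D) = 1 - 1/(2*D) (v(G, D) = (2 - 1/(2*D)) - 1*1 = (2 - 1/(2*D)) - 1 = 1 - 1/(2*D))
(-57 + v(-2, 5))*50 = (-57 + (-½ + 5)/5)*50 = (-57 + (⅕)*(9/2))*50 = (-57 + 9/10)*50 = -561/10*50 = -2805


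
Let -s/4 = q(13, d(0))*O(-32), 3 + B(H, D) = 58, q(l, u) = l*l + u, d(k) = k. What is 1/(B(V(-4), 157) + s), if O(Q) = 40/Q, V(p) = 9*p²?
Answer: 1/900 ≈ 0.0011111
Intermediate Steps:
q(l, u) = u + l² (q(l, u) = l² + u = u + l²)
B(H, D) = 55 (B(H, D) = -3 + 58 = 55)
s = 845 (s = -4*(0 + 13²)*40/(-32) = -4*(0 + 169)*40*(-1/32) = -676*(-5)/4 = -4*(-845/4) = 845)
1/(B(V(-4), 157) + s) = 1/(55 + 845) = 1/900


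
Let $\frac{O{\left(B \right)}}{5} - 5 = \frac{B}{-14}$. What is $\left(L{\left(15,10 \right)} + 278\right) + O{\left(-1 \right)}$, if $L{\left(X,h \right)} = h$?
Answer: $\frac{4387}{14} \approx 313.36$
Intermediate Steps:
$O{\left(B \right)} = 25 - \frac{5 B}{14}$ ($O{\left(B \right)} = 25 + 5 \frac{B}{-14} = 25 + 5 B \left(- \frac{1}{14}\right) = 25 + 5 \left(- \frac{B}{14}\right) = 25 - \frac{5 B}{14}$)
$\left(L{\left(15,10 \right)} + 278\right) + O{\left(-1 \right)} = \left(10 + 278\right) + \left(25 - - \frac{5}{14}\right) = 288 + \left(25 + \frac{5}{14}\right) = 288 + \frac{355}{14} = \frac{4387}{14}$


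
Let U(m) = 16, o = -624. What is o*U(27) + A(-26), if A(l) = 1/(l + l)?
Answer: -519169/52 ≈ -9984.0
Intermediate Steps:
A(l) = 1/(2*l)
o*U(27) + A(-26) = -624*16 + (½)/(-26) = -9984 + (½)*(-1/26) = -9984 - 1/52 = -519169/52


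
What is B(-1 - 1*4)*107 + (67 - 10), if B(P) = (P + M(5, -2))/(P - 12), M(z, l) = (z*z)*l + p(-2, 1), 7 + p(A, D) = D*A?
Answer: 7817/17 ≈ 459.82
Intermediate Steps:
p(A, D) = -7 + A*D (p(A, D) = -7 + D*A = -7 + A*D)
M(z, l) = -9 + l*z² (M(z, l) = (z*z)*l + (-7 - 2*1) = z²*l + (-7 - 2) = l*z² - 9 = -9 + l*z²)
B(P) = (-59 + P)/(-12 + P) (B(P) = (P + (-9 - 2*5²))/(P - 12) = (P + (-9 - 2*25))/(-12 + P) = (P + (-9 - 50))/(-12 + P) = (P - 59)/(-12 + P) = (-59 + P)/(-12 + P))
B(-1 - 1*4)*107 + (67 - 10) = ((-59 + (-1 - 1*4))/(-12 + (-1 - 1*4)))*107 + (67 - 10) = ((-59 + (-1 - 4))/(-12 + (-1 - 4)))*107 + 57 = ((-59 - 5)/(-12 - 5))*107 + 57 = (-64/(-17))*107 + 57 = -1/17*(-64)*107 + 57 = (64/17)*107 + 57 = 6848/17 + 57 = 7817/17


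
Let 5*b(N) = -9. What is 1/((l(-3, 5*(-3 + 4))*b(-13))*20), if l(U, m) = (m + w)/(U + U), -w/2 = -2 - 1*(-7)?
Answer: -1/30 ≈ -0.033333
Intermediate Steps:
w = -10 (w = -2*(-2 - 1*(-7)) = -2*(-2 + 7) = -2*5 = -10)
b(N) = -9/5 (b(N) = (1/5)*(-9) = -9/5)
l(U, m) = (-10 + m)/(2*U) (l(U, m) = (m - 10)/(U + U) = (-10 + m)/((2*U)) = (-10 + m)*(1/(2*U)) = (-10 + m)/(2*U))
1/((l(-3, 5*(-3 + 4))*b(-13))*20) = 1/((((1/2)*(-10 + 5*(-3 + 4))/(-3))*(-9/5))*20) = 1/((((1/2)*(-1/3)*(-10 + 5*1))*(-9/5))*20) = 1/((((1/2)*(-1/3)*(-10 + 5))*(-9/5))*20) = 1/((((1/2)*(-1/3)*(-5))*(-9/5))*20) = 1/(((5/6)*(-9/5))*20) = 1/(-3/2*20) = 1/(-30) = -1/30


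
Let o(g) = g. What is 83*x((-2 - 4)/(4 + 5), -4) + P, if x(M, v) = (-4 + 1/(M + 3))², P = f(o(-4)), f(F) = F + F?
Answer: 51483/49 ≈ 1050.7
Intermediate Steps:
f(F) = 2*F
P = -8 (P = 2*(-4) = -8)
x(M, v) = (-4 + 1/(3 + M))²
83*x((-2 - 4)/(4 + 5), -4) + P = 83*((11 + 4*((-2 - 4)/(4 + 5)))²/(3 + (-2 - 4)/(4 + 5))²) - 8 = 83*((11 + 4*(-6/9))²/(3 - 6/9)²) - 8 = 83*((11 + 4*(-6*⅑))²/(3 - 6*⅑)²) - 8 = 83*((11 + 4*(-⅔))²/(3 - ⅔)²) - 8 = 83*((11 - 8/3)²/(7/3)²) - 8 = 83*(9*(25/3)²/49) - 8 = 83*((9/49)*(625/9)) - 8 = 83*(625/49) - 8 = 51875/49 - 8 = 51483/49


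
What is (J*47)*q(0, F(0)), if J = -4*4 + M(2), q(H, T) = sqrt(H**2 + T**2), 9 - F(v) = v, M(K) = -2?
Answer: -7614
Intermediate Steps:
F(v) = 9 - v
J = -18 (J = -4*4 - 2 = -16 - 2 = -18)
(J*47)*q(0, F(0)) = (-18*47)*sqrt(0**2 + (9 - 1*0)**2) = -846*sqrt(0 + (9 + 0)**2) = -846*sqrt(0 + 9**2) = -846*sqrt(0 + 81) = -846*sqrt(81) = -846*9 = -7614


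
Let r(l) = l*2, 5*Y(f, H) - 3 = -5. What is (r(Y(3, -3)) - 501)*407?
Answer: -1021163/5 ≈ -2.0423e+5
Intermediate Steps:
Y(f, H) = -⅖ (Y(f, H) = ⅗ + (⅕)*(-5) = ⅗ - 1 = -⅖)
r(l) = 2*l
(r(Y(3, -3)) - 501)*407 = (2*(-⅖) - 501)*407 = (-⅘ - 501)*407 = -2509/5*407 = -1021163/5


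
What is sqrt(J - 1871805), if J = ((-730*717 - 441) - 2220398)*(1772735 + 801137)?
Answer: I*sqrt(7063347533933) ≈ 2.6577e+6*I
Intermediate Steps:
J = -7063345662128 (J = ((-523410 - 441) - 2220398)*2573872 = (-523851 - 2220398)*2573872 = -2744249*2573872 = -7063345662128)
sqrt(J - 1871805) = sqrt(-7063345662128 - 1871805) = sqrt(-7063347533933) = I*sqrt(7063347533933)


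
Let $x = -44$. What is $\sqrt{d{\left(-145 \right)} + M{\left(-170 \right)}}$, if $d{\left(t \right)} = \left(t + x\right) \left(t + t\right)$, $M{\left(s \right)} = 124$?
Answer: $11 \sqrt{454} \approx 234.38$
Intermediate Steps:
$d{\left(t \right)} = 2 t \left(-44 + t\right)$ ($d{\left(t \right)} = \left(t - 44\right) \left(t + t\right) = \left(-44 + t\right) 2 t = 2 t \left(-44 + t\right)$)
$\sqrt{d{\left(-145 \right)} + M{\left(-170 \right)}} = \sqrt{2 \left(-145\right) \left(-44 - 145\right) + 124} = \sqrt{2 \left(-145\right) \left(-189\right) + 124} = \sqrt{54810 + 124} = \sqrt{54934} = 11 \sqrt{454}$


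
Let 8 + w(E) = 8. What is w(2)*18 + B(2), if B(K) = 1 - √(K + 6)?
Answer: 1 - 2*√2 ≈ -1.8284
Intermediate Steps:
w(E) = 0 (w(E) = -8 + 8 = 0)
B(K) = 1 - √(6 + K)
w(2)*18 + B(2) = 0*18 + (1 - √(6 + 2)) = 0 + (1 - √8) = 0 + (1 - 2*√2) = 1 - 2*√2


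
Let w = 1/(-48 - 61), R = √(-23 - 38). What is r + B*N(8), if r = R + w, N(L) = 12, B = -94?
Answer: -122953/109 + I*√61 ≈ -1128.0 + 7.8102*I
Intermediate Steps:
R = I*√61 (R = √(-61) = I*√61 ≈ 7.8102*I)
w = -1/109 (w = 1/(-109) = -1/109 ≈ -0.0091743)
r = -1/109 + I*√61 (r = I*√61 - 1/109 = -1/109 + I*√61 ≈ -0.0091743 + 7.8102*I)
r + B*N(8) = (-1/109 + I*√61) - 94*12 = (-1/109 + I*√61) - 1128 = -122953/109 + I*√61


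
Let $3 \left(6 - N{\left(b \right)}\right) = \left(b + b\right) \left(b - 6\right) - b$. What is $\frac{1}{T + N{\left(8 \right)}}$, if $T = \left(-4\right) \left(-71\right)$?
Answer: $\frac{1}{282} \approx 0.0035461$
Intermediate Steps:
$T = 284$
$N{\left(b \right)} = 6 + \frac{b}{3} - \frac{2 b \left(-6 + b\right)}{3}$ ($N{\left(b \right)} = 6 - \frac{\left(b + b\right) \left(b - 6\right) - b}{3} = 6 - \frac{2 b \left(-6 + b\right) - b}{3} = 6 - \frac{- b + 2 b \left(-6 + b\right)}{3} = 6 - \left(- \frac{b}{3} + \frac{2 b \left(-6 + b\right)}{3}\right) = 6 + \frac{b}{3} - \frac{2 b \left(-6 + b\right)}{3}$)
$\frac{1}{T + N{\left(8 \right)}} = \frac{1}{284 + \left(6 - \frac{2 \cdot 8^{2}}{3} + \frac{13}{3} \cdot 8\right)} = \frac{1}{284 + \left(6 - \frac{128}{3} + \frac{104}{3}\right)} = \frac{1}{284 - 2} = \frac{1}{282}$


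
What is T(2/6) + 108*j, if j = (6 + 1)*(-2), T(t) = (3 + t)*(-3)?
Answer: -1522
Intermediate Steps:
T(t) = -9 - 3*t
j = -14 (j = 7*(-2) = -14)
T(2/6) + 108*j = (-9 - 6/6) + 108*(-14) = (-9 - 6/6) - 1512 = (-9 - 3*⅓) - 1512 = (-9 - 1) - 1512 = -10 - 1512 = -1522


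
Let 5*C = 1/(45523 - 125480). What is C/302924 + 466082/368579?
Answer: 56444614210721301/44636564942025860 ≈ 1.2645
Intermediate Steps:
C = -1/399785 (C = 1/(5*(45523 - 125480)) = (⅕)/(-79957) = (⅕)*(-1/79957) = -1/399785 ≈ -2.5013e-6)
C/302924 + 466082/368579 = -1/399785/302924 + 466082/368579 = -1/399785*1/302924 + 466082*(1/368579) = -1/121104471340 + 466082/368579 = 56444614210721301/44636564942025860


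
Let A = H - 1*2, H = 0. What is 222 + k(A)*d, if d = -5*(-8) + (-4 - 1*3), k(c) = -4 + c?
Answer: 24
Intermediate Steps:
A = -2 (A = 0 - 1*2 = 0 - 2 = -2)
d = 33 (d = 40 + (-4 - 3) = 40 - 7 = 33)
222 + k(A)*d = 222 + (-4 - 2)*33 = 222 - 6*33 = 222 - 198 = 24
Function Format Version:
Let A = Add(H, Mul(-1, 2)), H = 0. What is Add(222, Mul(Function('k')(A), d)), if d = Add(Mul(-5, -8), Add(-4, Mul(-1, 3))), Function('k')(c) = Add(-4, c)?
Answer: 24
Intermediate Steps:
A = -2 (A = Add(0, Mul(-1, 2)) = Add(0, -2) = -2)
d = 33 (d = Add(40, Add(-4, -3)) = Add(40, -7) = 33)
Add(222, Mul(Function('k')(A), d)) = Add(222, Mul(Add(-4, -2), 33)) = Add(222, Mul(-6, 33)) = Add(222, -198) = 24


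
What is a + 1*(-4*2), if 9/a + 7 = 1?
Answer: -19/2 ≈ -9.5000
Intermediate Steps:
a = -3/2 (a = 9/(-7 + 1) = 9/(-6) = 9*(-⅙) = -3/2 ≈ -1.5000)
a + 1*(-4*2) = -3/2 + 1*(-4*2) = -3/2 + 1*(-8) = -3/2 - 8 = -19/2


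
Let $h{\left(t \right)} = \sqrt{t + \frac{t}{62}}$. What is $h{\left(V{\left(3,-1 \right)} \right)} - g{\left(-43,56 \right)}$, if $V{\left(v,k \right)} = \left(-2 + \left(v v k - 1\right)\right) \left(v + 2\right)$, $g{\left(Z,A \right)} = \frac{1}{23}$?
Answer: $- \frac{1}{23} + \frac{3 i \sqrt{6510}}{31} \approx -0.043478 + 7.8082 i$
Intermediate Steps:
$g{\left(Z,A \right)} = \frac{1}{23}$
$V{\left(v,k \right)} = \left(-3 + k v^{2}\right) \left(2 + v\right)$ ($V{\left(v,k \right)} = \left(-2 + \left(v^{2} k - 1\right)\right) \left(2 + v\right) = \left(-2 + \left(k v^{2} - 1\right)\right) \left(2 + v\right) = \left(-2 + \left(-1 + k v^{2}\right)\right) \left(2 + v\right) = \left(-3 + k v^{2}\right) \left(2 + v\right)$)
$h{\left(t \right)} = \frac{3 \sqrt{434} \sqrt{t}}{62}$ ($h{\left(t \right)} = \sqrt{t + t \frac{1}{62}} = \sqrt{t + \frac{t}{62}} = \sqrt{\frac{63 t}{62}} = \frac{3 \sqrt{434} \sqrt{t}}{62}$)
$h{\left(V{\left(3,-1 \right)} \right)} - g{\left(-43,56 \right)} = \frac{3 \sqrt{434} \sqrt{-6 - 9 - 3^{3} + 2 \left(-1\right) 3^{2}}}{62} - \frac{1}{23} = \frac{3 \sqrt{434} \sqrt{-6 - 9 - 27 + 2 \left(-1\right) 9}}{62} - \frac{1}{23} = \frac{3 \sqrt{434} \sqrt{-6 - 9 - 27 - 18}}{62} - \frac{1}{23} = \frac{3 \sqrt{434} \sqrt{-60}}{62} - \frac{1}{23} = \frac{3 \sqrt{434} \cdot 2 i \sqrt{15}}{62} - \frac{1}{23} = \frac{3 i \sqrt{6510}}{31} - \frac{1}{23} = - \frac{1}{23} + \frac{3 i \sqrt{6510}}{31}$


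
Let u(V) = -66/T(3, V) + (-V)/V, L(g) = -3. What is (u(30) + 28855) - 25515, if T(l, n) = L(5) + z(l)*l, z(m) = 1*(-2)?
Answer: 10039/3 ≈ 3346.3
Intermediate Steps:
z(m) = -2
T(l, n) = -3 - 2*l
u(V) = 19/3 (u(V) = -66/(-3 - 2*3) + (-V)/V = -66/(-3 - 6) - 1 = -66/(-9) - 1 = -66*(-1/9) - 1 = 22/3 - 1 = 19/3)
(u(30) + 28855) - 25515 = (19/3 + 28855) - 25515 = 86584/3 - 25515 = 10039/3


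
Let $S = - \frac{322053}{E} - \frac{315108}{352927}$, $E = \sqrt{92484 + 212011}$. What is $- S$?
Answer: $\frac{315108}{352927} + \frac{322053 \sqrt{304495}}{304495} \approx 584.52$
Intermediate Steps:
$E = \sqrt{304495} \approx 551.81$
$S = - \frac{315108}{352927} - \frac{322053 \sqrt{304495}}{304495}$ ($S = - \frac{322053}{\sqrt{304495}} - \frac{315108}{352927} = - 322053 \frac{\sqrt{304495}}{304495} - \frac{315108}{352927} = - \frac{322053 \sqrt{304495}}{304495} - \frac{315108}{352927} = - \frac{315108}{352927} - \frac{322053 \sqrt{304495}}{304495} \approx -584.52$)
$- S = - (- \frac{315108}{352927} - \frac{322053 \sqrt{304495}}{304495}) = \frac{315108}{352927} + \frac{322053 \sqrt{304495}}{304495}$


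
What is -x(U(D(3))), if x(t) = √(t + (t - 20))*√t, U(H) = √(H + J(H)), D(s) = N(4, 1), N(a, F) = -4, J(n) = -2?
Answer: -2^(¾)*3^(¼)*√I*√(-10 + I*√6) ≈ 4.3839 - 5.5874*I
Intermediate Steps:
D(s) = -4
U(H) = √(-2 + H) (U(H) = √(H - 2) = √(-2 + H))
x(t) = √t*√(-20 + 2*t) (x(t) = √(t + (-20 + t))*√t = √(-20 + 2*t)*√t = √t*√(-20 + 2*t))
-x(U(D(3))) = -√2*√(√(-2 - 4))*√(-10 + √(-2 - 4)) = -√2*√(√(-6))*√(-10 + √(-6)) = -√2*√(I*√6)*√(-10 + I*√6) = -√2*6^(¼)*√I*√(-10 + I*√6) = -2^(¾)*3^(¼)*√I*√(-10 + I*√6)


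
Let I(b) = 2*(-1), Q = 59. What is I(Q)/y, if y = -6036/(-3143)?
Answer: -3143/3018 ≈ -1.0414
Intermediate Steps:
y = 6036/3143 (y = -6036*(-1/3143) = 6036/3143 ≈ 1.9205)
I(b) = -2
I(Q)/y = -2/6036/3143 = -2*3143/6036 = -3143/3018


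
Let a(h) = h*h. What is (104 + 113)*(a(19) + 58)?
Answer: 90923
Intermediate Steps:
a(h) = h**2
(104 + 113)*(a(19) + 58) = (104 + 113)*(19**2 + 58) = 217*(361 + 58) = 217*419 = 90923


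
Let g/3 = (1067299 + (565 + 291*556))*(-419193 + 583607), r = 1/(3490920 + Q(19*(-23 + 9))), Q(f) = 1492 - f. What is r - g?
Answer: -2118378912889574159/3492678 ≈ -6.0652e+11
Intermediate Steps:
r = 1/3492678 (r = 1/(3490920 + (1492 - 19*(-23 + 9))) = 1/(3490920 + (1492 - 19*(-14))) = 1/(3490920 + (1492 - 1*(-266))) = 1/(3490920 + (1492 + 266)) = 1/(3490920 + 1758) = 1/3492678 ≈ 2.8631e-7)
g = 606519957720 (g = 3*((1067299 + (565 + 291*556))*(-419193 + 583607)) = 3*((1067299 + (565 + 161796))*164414) = 3*((1067299 + 162361)*164414) = 3*(1229660*164414) = 3*202173319240 = 606519957720)
r - g = 1/3492678 - 1*606519957720 = 1/3492678 - 606519957720 = -2118378912889574159/3492678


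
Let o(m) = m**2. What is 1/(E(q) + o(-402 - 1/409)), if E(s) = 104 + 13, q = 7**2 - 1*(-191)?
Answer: 167281/27053179438 ≈ 6.1834e-6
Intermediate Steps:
q = 240 (q = 49 + 191 = 240)
E(s) = 117
1/(E(q) + o(-402 - 1/409)) = 1/(117 + (-402 - 1/409)**2) = 1/(117 + (-164419/409)**2) = 1/(117 + 27033607561/167281) = 1/(27053179438/167281) = 167281/27053179438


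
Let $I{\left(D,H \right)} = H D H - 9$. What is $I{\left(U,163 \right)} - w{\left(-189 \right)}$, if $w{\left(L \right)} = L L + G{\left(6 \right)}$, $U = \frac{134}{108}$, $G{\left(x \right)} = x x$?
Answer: $- \frac{151241}{54} \approx -2800.8$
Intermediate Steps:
$G{\left(x \right)} = x^{2}$
$U = \frac{67}{54}$ ($U = 134 \cdot \frac{1}{108} = \frac{67}{54} \approx 1.2407$)
$I{\left(D,H \right)} = -9 + D H^{2}$ ($I{\left(D,H \right)} = D H H - 9 = D H^{2} - 9 = -9 + D H^{2}$)
$w{\left(L \right)} = 36 + L^{2}$ ($w{\left(L \right)} = L L + 6^{2} = L^{2} + 36 = 36 + L^{2}$)
$I{\left(U,163 \right)} - w{\left(-189 \right)} = \left(-9 + \frac{67 \cdot 163^{2}}{54}\right) - \left(36 + \left(-189\right)^{2}\right) = \left(-9 + \frac{67}{54} \cdot 26569\right) - \left(36 + 35721\right) = \left(-9 + \frac{1780123}{54}\right) - 35757 = \frac{1779637}{54} - 35757 = - \frac{151241}{54}$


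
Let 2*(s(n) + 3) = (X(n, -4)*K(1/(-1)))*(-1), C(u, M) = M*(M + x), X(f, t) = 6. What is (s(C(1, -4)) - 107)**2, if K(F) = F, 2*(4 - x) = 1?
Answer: 11449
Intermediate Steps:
x = 7/2 (x = 4 - 1/2*1 = 4 - 1/2 = 7/2 ≈ 3.5000)
C(u, M) = M*(7/2 + M) (C(u, M) = M*(M + 7/2) = M*(7/2 + M))
s(n) = 0 (s(n) = -3 + ((6/(-1))*(-1))/2 = -3 + ((6*(-1))*(-1))/2 = -3 + (-6*(-1))/2 = -3 + (1/2)*6 = -3 + 3 = 0)
(s(C(1, -4)) - 107)**2 = (0 - 107)**2 = (-107)**2 = 11449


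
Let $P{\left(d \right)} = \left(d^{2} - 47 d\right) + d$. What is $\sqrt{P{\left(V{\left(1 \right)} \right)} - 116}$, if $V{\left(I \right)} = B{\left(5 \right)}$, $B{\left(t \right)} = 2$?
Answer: $2 i \sqrt{51} \approx 14.283 i$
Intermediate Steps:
$V{\left(I \right)} = 2$
$P{\left(d \right)} = d^{2} - 46 d$
$\sqrt{P{\left(V{\left(1 \right)} \right)} - 116} = \sqrt{2 \left(-46 + 2\right) - 116} = \sqrt{2 \left(-44\right) - 116} = \sqrt{-88 - 116} = \sqrt{-204} = 2 i \sqrt{51}$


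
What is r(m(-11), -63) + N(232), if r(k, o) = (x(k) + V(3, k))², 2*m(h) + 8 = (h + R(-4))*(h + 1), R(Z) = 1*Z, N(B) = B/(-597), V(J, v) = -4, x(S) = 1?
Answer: 5141/597 ≈ 8.6114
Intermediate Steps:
N(B) = -B/597 (N(B) = B*(-1/597) = -B/597)
R(Z) = Z
m(h) = -4 + (1 + h)*(-4 + h)/2 (m(h) = -4 + ((h - 4)*(h + 1))/2 = -4 + ((-4 + h)*(1 + h))/2 = -4 + ((1 + h)*(-4 + h))/2 = -4 + (1 + h)*(-4 + h)/2)
r(k, o) = 9 (r(k, o) = (1 - 4)² = (-3)² = 9)
r(m(-11), -63) + N(232) = 9 - 1/597*232 = 9 - 232/597 = 5141/597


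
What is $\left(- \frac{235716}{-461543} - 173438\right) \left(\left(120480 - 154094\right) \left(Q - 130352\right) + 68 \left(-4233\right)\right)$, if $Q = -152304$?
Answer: $- \frac{760537081328724950920}{461543} \approx -1.6478 \cdot 10^{15}$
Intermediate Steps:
$\left(- \frac{235716}{-461543} - 173438\right) \left(\left(120480 - 154094\right) \left(Q - 130352\right) + 68 \left(-4233\right)\right) = \left(- \frac{235716}{-461543} - 173438\right) \left(\left(120480 - 154094\right) \left(-152304 - 130352\right) + 68 \left(-4233\right)\right) = \left(\left(-235716\right) \left(- \frac{1}{461543}\right) - 173438\right) \left(\left(-33614\right) \left(-282656\right) - 287844\right) = \left(\frac{235716}{461543} - 173438\right) \left(9501198784 - 287844\right) = \left(- \frac{80048859118}{461543}\right) 9500910940 = - \frac{760537081328724950920}{461543}$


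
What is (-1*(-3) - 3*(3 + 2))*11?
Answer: -132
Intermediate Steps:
(-1*(-3) - 3*(3 + 2))*11 = (3 - 3*5)*11 = (3 - 15)*11 = -12*11 = -132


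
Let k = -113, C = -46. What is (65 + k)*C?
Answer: 2208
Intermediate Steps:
(65 + k)*C = (65 - 113)*(-46) = -48*(-46) = 2208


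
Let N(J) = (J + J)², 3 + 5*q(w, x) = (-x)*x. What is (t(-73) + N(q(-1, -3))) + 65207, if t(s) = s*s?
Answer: 1763976/25 ≈ 70559.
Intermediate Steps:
q(w, x) = -⅗ - x²/5 (q(w, x) = -⅗ + ((-x)*x)/5 = -⅗ + (-x²)/5 = -⅗ - x²/5)
t(s) = s²
N(J) = 4*J² (N(J) = (2*J)² = 4*J²)
(t(-73) + N(q(-1, -3))) + 65207 = ((-73)² + 4*(-⅗ - ⅕*(-3)²)²) + 65207 = (5329 + 4*(-⅗ - ⅕*9)²) + 65207 = (5329 + 4*(-⅗ - 9/5)²) + 65207 = (5329 + 4*(-12/5)²) + 65207 = (5329 + 4*(144/25)) + 65207 = (5329 + 576/25) + 65207 = 133801/25 + 65207 = 1763976/25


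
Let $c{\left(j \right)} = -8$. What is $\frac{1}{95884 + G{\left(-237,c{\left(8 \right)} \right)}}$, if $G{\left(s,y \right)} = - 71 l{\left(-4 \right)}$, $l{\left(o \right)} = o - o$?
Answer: $\frac{1}{95884} \approx 1.0429 \cdot 10^{-5}$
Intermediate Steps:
$l{\left(o \right)} = 0$
$G{\left(s,y \right)} = 0$ ($G{\left(s,y \right)} = \left(-71\right) 0 = 0$)
$\frac{1}{95884 + G{\left(-237,c{\left(8 \right)} \right)}} = \frac{1}{95884 + 0} = \frac{1}{95884}$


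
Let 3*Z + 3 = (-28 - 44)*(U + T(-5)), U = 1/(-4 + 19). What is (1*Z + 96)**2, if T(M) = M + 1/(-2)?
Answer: 1270129/25 ≈ 50805.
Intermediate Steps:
U = 1/15 ≈ 0.066667
T(M) = -1/2 + M (T(M) = M - 1/2 = -1/2 + M)
Z = 647/5 (Z = -1 + ((-28 - 44)*(1/15 + (-1/2 - 5)))/3 = -1 + (-72*(1/15 - 11/2))/3 = -1 + (-72*(-163/30))/3 = -1 + (1/3)*(1956/5) = -1 + 652/5 = 647/5 ≈ 129.40)
(1*Z + 96)**2 = (1*(647/5) + 96)**2 = (647/5 + 96)**2 = (1127/5)**2 = 1270129/25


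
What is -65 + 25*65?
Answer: 1560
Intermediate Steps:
-65 + 25*65 = -65 + 1625 = 1560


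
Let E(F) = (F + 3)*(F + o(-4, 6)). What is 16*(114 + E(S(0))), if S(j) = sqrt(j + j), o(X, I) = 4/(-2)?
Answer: 1728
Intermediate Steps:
o(X, I) = -2 (o(X, I) = 4*(-1/2) = -2)
S(j) = sqrt(2)*sqrt(j) (S(j) = sqrt(2*j) = sqrt(2)*sqrt(j))
E(F) = (-2 + F)*(3 + F) (E(F) = (F + 3)*(F - 2) = (3 + F)*(-2 + F) = (-2 + F)*(3 + F))
16*(114 + E(S(0))) = 16*(114 + (-6 + sqrt(2)*sqrt(0) + (sqrt(2)*sqrt(0))**2)) = 16*(114 + (-6 + sqrt(2)*0 + (sqrt(2)*0)**2)) = 16*(114 + (-6 + 0 + 0**2)) = 16*(114 + (-6 + 0 + 0)) = 16*(114 - 6) = 16*108 = 1728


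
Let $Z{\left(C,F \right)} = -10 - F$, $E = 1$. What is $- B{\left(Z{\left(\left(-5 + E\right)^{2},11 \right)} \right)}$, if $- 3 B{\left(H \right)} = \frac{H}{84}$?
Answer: $- \frac{1}{12} \approx -0.083333$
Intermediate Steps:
$B{\left(H \right)} = - \frac{H}{252}$ ($B{\left(H \right)} = - \frac{H \frac{1}{84}}{3} = - \frac{\frac{1}{84} H}{3} = - \frac{H}{252}$)
$- B{\left(Z{\left(\left(-5 + E\right)^{2},11 \right)} \right)} = - \frac{\left(-1\right) \left(-10 - 11\right)}{252} = - \frac{\left(-1\right) \left(-21\right)}{252} = \left(-1\right) \frac{1}{12} = - \frac{1}{12}$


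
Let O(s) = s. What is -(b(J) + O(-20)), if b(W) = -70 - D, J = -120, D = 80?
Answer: 170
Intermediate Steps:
b(W) = -150 (b(W) = -70 - 1*80 = -70 - 80 = -150)
-(b(J) + O(-20)) = -(-150 - 20) = -1*(-170) = 170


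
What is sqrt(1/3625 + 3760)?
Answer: sqrt(1976350145)/725 ≈ 61.319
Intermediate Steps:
sqrt(1/3625 + 3760) = sqrt(13630001/3625) = sqrt(1976350145)/725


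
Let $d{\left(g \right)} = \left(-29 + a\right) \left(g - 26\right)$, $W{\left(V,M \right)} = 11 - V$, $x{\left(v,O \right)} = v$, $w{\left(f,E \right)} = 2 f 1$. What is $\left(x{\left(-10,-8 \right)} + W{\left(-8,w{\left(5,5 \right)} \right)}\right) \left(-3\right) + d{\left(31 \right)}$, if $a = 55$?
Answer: $103$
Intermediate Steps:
$w{\left(f,E \right)} = 2 f$
$d{\left(g \right)} = -676 + 26 g$ ($d{\left(g \right)} = \left(-29 + 55\right) \left(g - 26\right) = 26 \left(-26 + g\right) = -676 + 26 g$)
$\left(x{\left(-10,-8 \right)} + W{\left(-8,w{\left(5,5 \right)} \right)}\right) \left(-3\right) + d{\left(31 \right)} = \left(-10 + \left(11 - -8\right)\right) \left(-3\right) + \left(-676 + 26 \cdot 31\right) = \left(-10 + \left(11 + 8\right)\right) \left(-3\right) + \left(-676 + 806\right) = \left(-10 + 19\right) \left(-3\right) + 130 = 9 \left(-3\right) + 130 = -27 + 130 = 103$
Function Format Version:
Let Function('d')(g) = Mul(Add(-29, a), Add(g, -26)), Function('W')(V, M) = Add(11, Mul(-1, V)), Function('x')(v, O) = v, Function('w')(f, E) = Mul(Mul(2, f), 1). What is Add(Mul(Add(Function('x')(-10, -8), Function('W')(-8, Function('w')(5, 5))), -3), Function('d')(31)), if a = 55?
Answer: 103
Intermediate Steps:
Function('w')(f, E) = Mul(2, f)
Function('d')(g) = Add(-676, Mul(26, g)) (Function('d')(g) = Mul(Add(-29, 55), Add(g, -26)) = Mul(26, Add(-26, g)) = Add(-676, Mul(26, g)))
Add(Mul(Add(Function('x')(-10, -8), Function('W')(-8, Function('w')(5, 5))), -3), Function('d')(31)) = Add(Mul(Add(-10, Add(11, Mul(-1, -8))), -3), Add(-676, Mul(26, 31))) = Add(Mul(Add(-10, Add(11, 8)), -3), Add(-676, 806)) = Add(Mul(Add(-10, 19), -3), 130) = Add(Mul(9, -3), 130) = Add(-27, 130) = 103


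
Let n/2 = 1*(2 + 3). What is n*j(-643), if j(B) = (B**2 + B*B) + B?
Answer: 8262550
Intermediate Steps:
j(B) = B + 2*B**2 (j(B) = (B**2 + B**2) + B = 2*B**2 + B = B + 2*B**2)
n = 10 (n = 2*(1*(2 + 3)) = 2*(1*5) = 2*5 = 10)
n*j(-643) = 10*(-643*(1 + 2*(-643))) = 10*(-643*(1 - 1286)) = 10*(-643*(-1285)) = 10*826255 = 8262550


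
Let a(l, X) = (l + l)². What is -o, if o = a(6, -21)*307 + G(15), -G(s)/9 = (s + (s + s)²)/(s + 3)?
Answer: -87501/2 ≈ -43751.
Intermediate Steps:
a(l, X) = 4*l² (a(l, X) = (2*l)² = 4*l²)
G(s) = -9*(s + 4*s²)/(3 + s) (G(s) = -9*(s + (s + s)²)/(s + 3) = -9*(s + (2*s)²)/(3 + s) = -9*(s + 4*s²)/(3 + s))
o = 87501/2 (o = (4*6²)*307 - 9*15*(1 + 4*15)/(3 + 15) = (4*36)*307 - 9*15*(1 + 60)/18 = 144*307 - 9*15*1/18*61 = 44208 - 915/2 = 87501/2 ≈ 43751.)
-o = -1*87501/2 = -87501/2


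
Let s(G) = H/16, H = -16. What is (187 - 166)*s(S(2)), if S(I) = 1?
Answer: -21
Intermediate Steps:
s(G) = -1 (s(G) = -16/16 = -16*1/16 = -1)
(187 - 166)*s(S(2)) = (187 - 166)*(-1) = 21*(-1) = -21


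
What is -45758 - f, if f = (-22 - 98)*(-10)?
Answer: -46958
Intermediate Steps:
f = 1200 (f = -120*(-10) = 1200)
-45758 - f = -45758 - 1*1200 = -45758 - 1200 = -46958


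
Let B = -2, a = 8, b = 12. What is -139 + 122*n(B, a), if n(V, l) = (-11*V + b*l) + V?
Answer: 14013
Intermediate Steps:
n(V, l) = -10*V + 12*l (n(V, l) = (-11*V + 12*l) + V = -10*V + 12*l)
-139 + 122*n(B, a) = -139 + 122*(-10*(-2) + 12*8) = -139 + 122*(20 + 96) = -139 + 122*116 = -139 + 14152 = 14013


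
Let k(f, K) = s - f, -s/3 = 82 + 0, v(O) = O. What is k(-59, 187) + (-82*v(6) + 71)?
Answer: -608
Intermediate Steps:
s = -246 (s = -3*(82 + 0) = -3*82 = -246)
k(f, K) = -246 - f
k(-59, 187) + (-82*v(6) + 71) = (-246 - 1*(-59)) + (-82*6 + 71) = (-246 + 59) + (-492 + 71) = -187 - 421 = -608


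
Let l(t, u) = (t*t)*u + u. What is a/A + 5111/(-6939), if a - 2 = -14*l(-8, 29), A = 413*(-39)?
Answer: 33594485/37255491 ≈ 0.90173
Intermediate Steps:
A = -16107
l(t, u) = u + u*t² (l(t, u) = t²*u + u = u*t² + u = u + u*t²)
a = -26388 (a = 2 - 406*(1 + (-8)²) = 2 - 406*(1 + 64) = 2 - 406*65 = 2 - 14*1885 = 2 - 26390 = -26388)
a/A + 5111/(-6939) = -26388/(-16107) + 5111/(-6939) = -26388*(-1/16107) + 5111*(-1/6939) = 8796/5369 - 5111/6939 = 33594485/37255491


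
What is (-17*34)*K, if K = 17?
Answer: -9826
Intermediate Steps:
(-17*34)*K = -17*34*17 = -578*17 = -9826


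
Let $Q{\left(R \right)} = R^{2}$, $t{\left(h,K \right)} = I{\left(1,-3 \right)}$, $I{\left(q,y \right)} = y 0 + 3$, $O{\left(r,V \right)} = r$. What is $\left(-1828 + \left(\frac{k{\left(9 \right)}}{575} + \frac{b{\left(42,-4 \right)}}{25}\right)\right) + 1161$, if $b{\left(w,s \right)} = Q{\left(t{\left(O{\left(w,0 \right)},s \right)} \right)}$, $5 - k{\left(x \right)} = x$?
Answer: $- \frac{383322}{575} \approx -666.65$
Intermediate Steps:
$I{\left(q,y \right)} = 3$ ($I{\left(q,y \right)} = 0 + 3 = 3$)
$k{\left(x \right)} = 5 - x$
$t{\left(h,K \right)} = 3$
$b{\left(w,s \right)} = 9$ ($b{\left(w,s \right)} = 3^{2} = 9$)
$\left(-1828 + \left(\frac{k{\left(9 \right)}}{575} + \frac{b{\left(42,-4 \right)}}{25}\right)\right) + 1161 = \left(-1828 + \left(\frac{5 - 9}{575} + \frac{9}{25}\right)\right) + 1161 = \left(-1828 + \left(\left(5 - 9\right) \frac{1}{575} + 9 \cdot \frac{1}{25}\right)\right) + 1161 = \left(-1828 + \left(\left(-4\right) \frac{1}{575} + \frac{9}{25}\right)\right) + 1161 = \left(-1828 + \left(- \frac{4}{575} + \frac{9}{25}\right)\right) + 1161 = \left(-1828 + \frac{203}{575}\right) + 1161 = - \frac{1050897}{575} + 1161 = - \frac{383322}{575}$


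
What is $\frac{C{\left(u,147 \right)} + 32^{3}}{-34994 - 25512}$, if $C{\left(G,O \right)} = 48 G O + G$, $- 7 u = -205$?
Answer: $- \frac{1676061}{423542} \approx -3.9572$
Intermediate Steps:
$u = \frac{205}{7}$ ($u = \left(- \frac{1}{7}\right) \left(-205\right) = \frac{205}{7} \approx 29.286$)
$C{\left(G,O \right)} = G + 48 G O$ ($C{\left(G,O \right)} = 48 G O + G = G + 48 G O$)
$\frac{C{\left(u,147 \right)} + 32^{3}}{-34994 - 25512} = \frac{\frac{205 \left(1 + 48 \cdot 147\right)}{7} + 32^{3}}{-34994 - 25512} = \frac{\frac{205 \left(1 + 7056\right)}{7} + 32768}{-60506} = \left(\frac{205}{7} \cdot 7057 + 32768\right) \left(- \frac{1}{60506}\right) = \left(\frac{1446685}{7} + 32768\right) \left(- \frac{1}{60506}\right) = \frac{1676061}{7} \left(- \frac{1}{60506}\right) = - \frac{1676061}{423542}$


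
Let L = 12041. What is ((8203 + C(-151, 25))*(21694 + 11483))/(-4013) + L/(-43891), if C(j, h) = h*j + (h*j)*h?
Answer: 130978228208996/176134583 ≈ 7.4363e+5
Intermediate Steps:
C(j, h) = h*j + j*h²
((8203 + C(-151, 25))*(21694 + 11483))/(-4013) + L/(-43891) = ((8203 + 25*(-151)*(1 + 25))*(21694 + 11483))/(-4013) + 12041/(-43891) = ((8203 + 25*(-151)*26)*33177)*(-1/4013) + 12041*(-1/43891) = ((8203 - 98150)*33177)*(-1/4013) - 12041/43891 = -89947*33177*(-1/4013) - 12041/43891 = -2984171619*(-1/4013) - 12041/43891 = 2984171619/4013 - 12041/43891 = 130978228208996/176134583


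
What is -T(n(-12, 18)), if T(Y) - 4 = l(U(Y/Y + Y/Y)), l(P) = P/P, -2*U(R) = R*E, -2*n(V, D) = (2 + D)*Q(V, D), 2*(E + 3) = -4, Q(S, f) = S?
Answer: -5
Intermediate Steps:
E = -5 (E = -3 + (½)*(-4) = -3 - 2 = -5)
n(V, D) = -V*(2 + D)/2 (n(V, D) = -(2 + D)*V/2 = -V*(2 + D)/2)
U(R) = 5*R/2 (U(R) = -R*(-5)/2 = -(-5)*R/2 = 5*R/2)
l(P) = 1
T(Y) = 5 (T(Y) = 4 + 1 = 5)
-T(n(-12, 18)) = -1*5 = -5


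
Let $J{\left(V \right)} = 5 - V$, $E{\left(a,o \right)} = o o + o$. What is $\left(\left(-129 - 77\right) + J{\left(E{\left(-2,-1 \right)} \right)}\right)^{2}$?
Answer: $40401$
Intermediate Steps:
$E{\left(a,o \right)} = o + o^{2}$ ($E{\left(a,o \right)} = o^{2} + o = o + o^{2}$)
$\left(\left(-129 - 77\right) + J{\left(E{\left(-2,-1 \right)} \right)}\right)^{2} = \left(\left(-129 - 77\right) + \left(5 - - (1 - 1)\right)\right)^{2} = \left(-206 + \left(5 - \left(-1\right) 0\right)\right)^{2} = \left(-206 + \left(5 - 0\right)\right)^{2} = \left(-206 + \left(5 + 0\right)\right)^{2} = \left(-206 + 5\right)^{2} = \left(-201\right)^{2} = 40401$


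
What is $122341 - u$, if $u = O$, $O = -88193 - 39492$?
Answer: $250026$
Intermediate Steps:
$O = -127685$ ($O = -88193 - 39492 = -127685$)
$u = -127685$
$122341 - u = 122341 - -127685 = 122341 + 127685 = 250026$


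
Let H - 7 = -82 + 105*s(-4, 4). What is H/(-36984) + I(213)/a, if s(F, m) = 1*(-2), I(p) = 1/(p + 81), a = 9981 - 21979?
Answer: 83772953/10871483784 ≈ 0.0077057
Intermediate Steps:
a = -11998
I(p) = 1/(81 + p)
s(F, m) = -2
H = -285 (H = 7 + (-82 + 105*(-2)) = 7 + (-82 - 210) = 7 - 292 = -285)
H/(-36984) + I(213)/a = -285/(-36984) + 1/((81 + 213)*(-11998)) = -285*(-1/36984) - 1/11998/294 = 95/12328 + (1/294)*(-1/11998) = 95/12328 - 1/3527412 = 83772953/10871483784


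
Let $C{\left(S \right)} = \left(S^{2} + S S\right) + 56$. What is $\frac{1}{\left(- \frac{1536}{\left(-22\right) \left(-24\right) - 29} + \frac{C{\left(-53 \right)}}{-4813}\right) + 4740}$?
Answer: $\frac{2401687}{11373772286} \approx 0.00021116$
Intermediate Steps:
$C{\left(S \right)} = 56 + 2 S^{2}$ ($C{\left(S \right)} = \left(S^{2} + S^{2}\right) + 56 = 2 S^{2} + 56 = 56 + 2 S^{2}$)
$\frac{1}{\left(- \frac{1536}{\left(-22\right) \left(-24\right) - 29} + \frac{C{\left(-53 \right)}}{-4813}\right) + 4740} = \frac{1}{\left(- \frac{1536}{\left(-22\right) \left(-24\right) - 29} + \frac{56 + 2 \left(-53\right)^{2}}{-4813}\right) + 4740} = \frac{1}{\left(- \frac{1536}{528 - 29} + \left(56 + 2 \cdot 2809\right) \left(- \frac{1}{4813}\right)\right) + 4740} = \frac{1}{\left(- \frac{1536}{499} + \left(56 + 5618\right) \left(- \frac{1}{4813}\right)\right) + 4740} = \frac{1}{\left(\left(-1536\right) \frac{1}{499} + 5674 \left(- \frac{1}{4813}\right)\right) + 4740} = \frac{1}{\left(- \frac{1536}{499} - \frac{5674}{4813}\right) + 4740} = \frac{1}{- \frac{10224094}{2401687} + 4740} = \frac{1}{\frac{11373772286}{2401687}} = \frac{2401687}{11373772286}$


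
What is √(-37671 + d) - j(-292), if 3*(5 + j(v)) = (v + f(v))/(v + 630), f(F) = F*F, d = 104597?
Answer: -13317/169 + √66926 ≈ 179.90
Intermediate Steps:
f(F) = F²
j(v) = -5 + (v + v²)/(3*(630 + v)) (j(v) = -5 + ((v + v²)/(v + 630))/3 = -5 + ((v + v²)/(630 + v))/3 = -5 + (v + v²)/(3*(630 + v)))
√(-37671 + d) - j(-292) = √(-37671 + 104597) - (-9450 + (-292)² - 14*(-292))/(3*(630 - 292)) = √66926 - (-9450 + 85264 + 4088)/(3*338) = √66926 - 79902/(3*338) = √66926 - 1*13317/169 = √66926 - 13317/169 = -13317/169 + √66926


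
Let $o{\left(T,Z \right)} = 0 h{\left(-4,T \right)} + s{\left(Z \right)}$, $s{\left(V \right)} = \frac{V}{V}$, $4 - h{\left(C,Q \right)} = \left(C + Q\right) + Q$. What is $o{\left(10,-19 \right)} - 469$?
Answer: $-468$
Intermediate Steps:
$h{\left(C,Q \right)} = 4 - C - 2 Q$ ($h{\left(C,Q \right)} = 4 - \left(\left(C + Q\right) + Q\right) = 4 - \left(C + 2 Q\right) = 4 - C - 2 Q$)
$s{\left(V \right)} = 1$
$o{\left(T,Z \right)} = 1$ ($o{\left(T,Z \right)} = 0 \left(4 - -4 - 2 T\right) + 1 = 0 \left(4 + 4 - 2 T\right) + 1 = 0 \left(8 - 2 T\right) + 1 = 0 + 1 = 1$)
$o{\left(10,-19 \right)} - 469 = 1 - 469 = -468$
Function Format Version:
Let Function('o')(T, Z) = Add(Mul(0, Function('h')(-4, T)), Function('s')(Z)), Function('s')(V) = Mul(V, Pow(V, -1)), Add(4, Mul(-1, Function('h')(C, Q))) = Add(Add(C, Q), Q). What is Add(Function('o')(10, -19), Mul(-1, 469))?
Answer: -468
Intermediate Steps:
Function('h')(C, Q) = Add(4, Mul(-1, C), Mul(-2, Q)) (Function('h')(C, Q) = Add(4, Mul(-1, Add(Add(C, Q), Q))) = Add(4, Mul(-1, Add(C, Mul(2, Q)))) = Add(4, Add(Mul(-1, C), Mul(-2, Q))) = Add(4, Mul(-1, C), Mul(-2, Q)))
Function('s')(V) = 1
Function('o')(T, Z) = 1 (Function('o')(T, Z) = Add(Mul(0, Add(4, Mul(-1, -4), Mul(-2, T))), 1) = Add(Mul(0, Add(4, 4, Mul(-2, T))), 1) = Add(Mul(0, Add(8, Mul(-2, T))), 1) = Add(0, 1) = 1)
Add(Function('o')(10, -19), Mul(-1, 469)) = Add(1, Mul(-1, 469)) = Add(1, -469) = -468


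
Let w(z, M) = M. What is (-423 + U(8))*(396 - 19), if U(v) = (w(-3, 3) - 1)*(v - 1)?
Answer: -154193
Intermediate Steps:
U(v) = -2 + 2*v (U(v) = (3 - 1)*(v - 1) = 2*(-1 + v) = -2 + 2*v)
(-423 + U(8))*(396 - 19) = (-423 + (-2 + 2*8))*(396 - 19) = (-423 + (-2 + 16))*377 = (-423 + 14)*377 = -409*377 = -154193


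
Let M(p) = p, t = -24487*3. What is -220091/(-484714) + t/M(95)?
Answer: -35586666509/46047830 ≈ -772.82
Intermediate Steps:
t = -73461
-220091/(-484714) + t/M(95) = -220091/(-484714) - 73461/95 = -220091*(-1/484714) - 73461*1/95 = 220091/484714 - 73461/95 = -35586666509/46047830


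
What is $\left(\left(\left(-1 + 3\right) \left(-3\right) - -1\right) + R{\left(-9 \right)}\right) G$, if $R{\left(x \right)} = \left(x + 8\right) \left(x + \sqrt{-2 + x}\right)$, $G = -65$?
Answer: $-260 + 65 i \sqrt{11} \approx -260.0 + 215.58 i$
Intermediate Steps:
$R{\left(x \right)} = \left(8 + x\right) \left(x + \sqrt{-2 + x}\right)$
$\left(\left(\left(-1 + 3\right) \left(-3\right) - -1\right) + R{\left(-9 \right)}\right) G = \left(\left(\left(-1 + 3\right) \left(-3\right) - -1\right) + \left(\left(-9\right)^{2} + 8 \left(-9\right) + 8 \sqrt{-2 - 9} - 9 \sqrt{-2 - 9}\right)\right) \left(-65\right) = \left(\left(2 \left(-3\right) + \left(-1 + 2\right)\right) + \left(81 - 72 + 8 \sqrt{-11} - 9 \sqrt{-11}\right)\right) \left(-65\right) = \left(\left(-6 + 1\right) + \left(81 - 72 + 8 i \sqrt{11} - 9 i \sqrt{11}\right)\right) \left(-65\right) = \left(-5 + \left(81 - 72 + 8 i \sqrt{11} - 9 i \sqrt{11}\right)\right) \left(-65\right) = \left(-5 + \left(9 - i \sqrt{11}\right)\right) \left(-65\right) = \left(4 - i \sqrt{11}\right) \left(-65\right) = -260 + 65 i \sqrt{11}$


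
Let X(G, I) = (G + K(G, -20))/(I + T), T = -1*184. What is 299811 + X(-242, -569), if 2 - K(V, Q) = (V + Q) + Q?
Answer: 75252547/251 ≈ 2.9981e+5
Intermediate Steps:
K(V, Q) = 2 - V - 2*Q (K(V, Q) = 2 - ((V + Q) + Q) = 2 - ((Q + V) + Q) = 2 - (V + 2*Q) = 2 + (-V - 2*Q) = 2 - V - 2*Q)
T = -184
X(G, I) = 42/(-184 + I) (X(G, I) = (G + (2 - G - 2*(-20)))/(I - 184) = (G + (2 - G + 40))/(-184 + I) = (G + (42 - G))/(-184 + I) = 42/(-184 + I))
299811 + X(-242, -569) = 299811 + 42/(-184 - 569) = 299811 + 42/(-753) = 299811 + 42*(-1/753) = 299811 - 14/251 = 75252547/251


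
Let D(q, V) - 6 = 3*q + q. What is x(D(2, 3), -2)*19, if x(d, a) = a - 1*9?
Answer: -209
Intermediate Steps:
D(q, V) = 6 + 4*q (D(q, V) = 6 + (3*q + q) = 6 + 4*q)
x(d, a) = -9 + a (x(d, a) = a - 9 = -9 + a)
x(D(2, 3), -2)*19 = (-9 - 2)*19 = -11*19 = -209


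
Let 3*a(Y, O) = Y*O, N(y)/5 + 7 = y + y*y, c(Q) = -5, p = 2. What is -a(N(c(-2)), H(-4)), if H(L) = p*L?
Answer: 520/3 ≈ 173.33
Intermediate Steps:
H(L) = 2*L
N(y) = -35 + 5*y + 5*y² (N(y) = -35 + 5*(y + y*y) = -35 + 5*(y + y²) = -35 + (5*y + 5*y²) = -35 + 5*y + 5*y²)
a(Y, O) = O*Y/3 (a(Y, O) = (Y*O)/3 = (O*Y)/3 = O*Y/3)
-a(N(c(-2)), H(-4)) = -2*(-4)*(-35 + 5*(-5) + 5*(-5)²)/3 = -(-8)*(-35 - 25 + 5*25)/3 = -(-8)*(-35 - 25 + 125)/3 = -(-8)*65/3 = -1*(-520/3) = 520/3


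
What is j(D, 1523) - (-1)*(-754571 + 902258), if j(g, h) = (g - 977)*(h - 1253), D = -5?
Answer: -117453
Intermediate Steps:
j(g, h) = (-1253 + h)*(-977 + g) (j(g, h) = (-977 + g)*(-1253 + h) = (-1253 + h)*(-977 + g))
j(D, 1523) - (-1)*(-754571 + 902258) = (1224181 - 1253*(-5) - 977*1523 - 5*1523) - (-1)*(-754571 + 902258) = (1224181 + 6265 - 1487971 - 7615) - (-1)*147687 = -265140 - 1*(-147687) = -265140 + 147687 = -117453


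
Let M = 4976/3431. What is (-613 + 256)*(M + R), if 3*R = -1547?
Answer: 629846651/3431 ≈ 1.8358e+5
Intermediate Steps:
R = -1547/3 (R = (⅓)*(-1547) = -1547/3 ≈ -515.67)
M = 4976/3431 (M = 4976*(1/3431) = 4976/3431 ≈ 1.4503)
(-613 + 256)*(M + R) = (-613 + 256)*(4976/3431 - 1547/3) = -357*(-5292829/10293) = 629846651/3431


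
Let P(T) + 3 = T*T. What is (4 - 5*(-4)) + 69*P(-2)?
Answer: 93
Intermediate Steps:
P(T) = -3 + T² (P(T) = -3 + T*T = -3 + T²)
(4 - 5*(-4)) + 69*P(-2) = (4 - 5*(-4)) + 69*(-3 + (-2)²) = (4 + 20) + 69*(-3 + 4) = 24 + 69*1 = 24 + 69 = 93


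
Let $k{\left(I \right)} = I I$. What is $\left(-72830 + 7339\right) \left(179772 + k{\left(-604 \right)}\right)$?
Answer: $-35665612708$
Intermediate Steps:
$k{\left(I \right)} = I^{2}$
$\left(-72830 + 7339\right) \left(179772 + k{\left(-604 \right)}\right) = \left(-72830 + 7339\right) \left(179772 + \left(-604\right)^{2}\right) = - 65491 \left(179772 + 364816\right) = \left(-65491\right) 544588 = -35665612708$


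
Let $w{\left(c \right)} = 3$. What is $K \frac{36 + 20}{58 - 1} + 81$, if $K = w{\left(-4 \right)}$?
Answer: $\frac{1595}{19} \approx 83.947$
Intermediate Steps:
$K = 3$
$K \frac{36 + 20}{58 - 1} + 81 = 3 \frac{36 + 20}{58 - 1} + 81 = 3 \cdot \frac{56}{57} + 81 = \frac{56}{19} + 81 = \frac{1595}{19}$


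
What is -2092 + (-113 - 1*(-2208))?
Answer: 3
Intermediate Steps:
-2092 + (-113 - 1*(-2208)) = -2092 + (-113 + 2208) = -2092 + 2095 = 3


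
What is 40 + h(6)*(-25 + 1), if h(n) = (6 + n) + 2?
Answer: -296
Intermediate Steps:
h(n) = 8 + n
40 + h(6)*(-25 + 1) = 40 + (8 + 6)*(-25 + 1) = 40 + 14*(-24) = 40 - 336 = -296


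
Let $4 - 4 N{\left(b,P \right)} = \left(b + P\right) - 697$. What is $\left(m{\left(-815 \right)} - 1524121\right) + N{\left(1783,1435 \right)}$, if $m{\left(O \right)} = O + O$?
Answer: $- \frac{6105521}{4} \approx -1.5264 \cdot 10^{6}$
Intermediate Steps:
$m{\left(O \right)} = 2 O$
$N{\left(b,P \right)} = \frac{701}{4} - \frac{P}{4} - \frac{b}{4}$ ($N{\left(b,P \right)} = 1 - \frac{\left(b + P\right) - 697}{4} = 1 - \frac{\left(P + b\right) - 697}{4} = 1 - \frac{-697 + P + b}{4} = 1 - \left(- \frac{697}{4} + \frac{P}{4} + \frac{b}{4}\right) = \frac{701}{4} - \frac{P}{4} - \frac{b}{4}$)
$\left(m{\left(-815 \right)} - 1524121\right) + N{\left(1783,1435 \right)} = \left(2 \left(-815\right) - 1524121\right) - \frac{2517}{4} = \left(-1630 - 1524121\right) - \frac{2517}{4} = -1525751 - \frac{2517}{4} = - \frac{6105521}{4}$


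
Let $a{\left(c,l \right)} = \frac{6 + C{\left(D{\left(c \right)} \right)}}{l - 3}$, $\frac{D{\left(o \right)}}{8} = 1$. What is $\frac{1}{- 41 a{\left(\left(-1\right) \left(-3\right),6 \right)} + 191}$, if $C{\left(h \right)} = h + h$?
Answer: $- \frac{3}{329} \approx -0.0091185$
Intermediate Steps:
$D{\left(o \right)} = 8$ ($D{\left(o \right)} = 8 \cdot 1 = 8$)
$C{\left(h \right)} = 2 h$
$a{\left(c,l \right)} = \frac{22}{-3 + l}$ ($a{\left(c,l \right)} = \frac{6 + 2 \cdot 8}{l - 3} = \frac{6 + 16}{-3 + l} = \frac{22}{-3 + l}$)
$\frac{1}{- 41 a{\left(\left(-1\right) \left(-3\right),6 \right)} + 191} = \frac{1}{- 41 \frac{22}{-3 + 6} + 191} = \frac{1}{- 41 \cdot \frac{22}{3} + 191} = \frac{1}{- 41 \cdot 22 \cdot \frac{1}{3} + 191} = \frac{1}{\left(-41\right) \frac{22}{3} + 191} = \frac{1}{- \frac{902}{3} + 191} = \frac{1}{- \frac{329}{3}} = - \frac{3}{329}$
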